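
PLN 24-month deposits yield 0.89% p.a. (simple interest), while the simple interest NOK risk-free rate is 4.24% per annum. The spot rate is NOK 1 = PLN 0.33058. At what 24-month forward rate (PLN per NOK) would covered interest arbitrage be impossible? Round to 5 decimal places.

0.31016

T = 2 years.
Growth of 1 PLN over T: 1 + 0.0089×2 = 1.017800.
NOK growth factor: 1 + 0.0424×2 = 1.084800.
CIP: F = S · (grow PLN)/(grow NOK) = 0.33058 × 1.017800/1.084800 = 0.3101625 PLN per NOK.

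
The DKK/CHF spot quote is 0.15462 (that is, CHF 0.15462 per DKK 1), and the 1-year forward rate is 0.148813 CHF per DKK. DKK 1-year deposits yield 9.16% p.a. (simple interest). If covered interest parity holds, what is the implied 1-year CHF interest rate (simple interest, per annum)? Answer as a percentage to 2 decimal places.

5.06%

T = 1 year.
By CIP, F/S equals the CHF-to-DKK growth ratio: 0.148813/0.15462 = 0.9624434.
The DKK side grows by 1 + 0.0916×1 = 1.091600.
Hence g_CHF = 1.0506032.
(1.0506032 − 1)/T = 0.050603, i.e. 5.06%.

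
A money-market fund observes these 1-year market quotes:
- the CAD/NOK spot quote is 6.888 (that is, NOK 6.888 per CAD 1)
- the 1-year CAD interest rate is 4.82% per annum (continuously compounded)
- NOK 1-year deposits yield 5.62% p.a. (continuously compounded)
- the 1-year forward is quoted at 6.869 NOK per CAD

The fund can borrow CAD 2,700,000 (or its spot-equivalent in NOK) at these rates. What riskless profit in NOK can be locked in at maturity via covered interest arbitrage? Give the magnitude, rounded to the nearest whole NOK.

NOK 210,587

T = 1 year.
Keep in CAD, deliver into the forward: 2,700,000·1.0493805104·6.869 = NOK 19,462,125.76.
Swap to NOK now, deposit: 2,700,000·6.888·1.0578092244 = NOK 19,672,712.83.
The quoted forward undervalues CAD, so borrow CAD, convert to NOK at spot, deposit the NOK at 5.62%, and buy CAD forward at 6.869 to cover the loan.
Profit = 19,672,712.83 − 19,462,125.76 = NOK 210,587.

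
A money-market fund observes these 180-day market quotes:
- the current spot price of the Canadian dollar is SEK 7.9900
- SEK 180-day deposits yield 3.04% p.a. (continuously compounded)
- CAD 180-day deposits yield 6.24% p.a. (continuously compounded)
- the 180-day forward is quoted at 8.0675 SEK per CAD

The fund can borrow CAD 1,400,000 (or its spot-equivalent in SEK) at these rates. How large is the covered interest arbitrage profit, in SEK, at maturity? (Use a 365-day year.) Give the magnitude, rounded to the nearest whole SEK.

T = 180/365 years.
Invest the CAD and cover forward: 1,400,000 × 1.0312509736 × 8.0675 = SEK 11,647,464.12.
Convert at spot and invest in SEK: 1,400,000 × 7.9900 × 1.0151047213 = SEK 11,354,961.41.
The quoted forward overvalues CAD, so borrow SEK, buy CAD at spot, deposit the CAD at 6.24%, and sell the proceeds forward at 8.0675.
Arbitrage profit = |11,647,464.12 − 11,354,961.41| = SEK 292,503.

SEK 292,503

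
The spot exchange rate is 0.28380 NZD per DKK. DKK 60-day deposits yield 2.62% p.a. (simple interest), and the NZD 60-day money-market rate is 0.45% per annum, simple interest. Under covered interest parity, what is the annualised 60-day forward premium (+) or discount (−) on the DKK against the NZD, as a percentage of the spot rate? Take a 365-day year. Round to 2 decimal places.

T = 60/365 years.
F = S · g_NZD/g_DKK = 0.2838 × 1.0007397/1.0043068 = 0.28279200.
Annualised premium = (F − S)/S × (1/T) = (0.28279200 − 0.2838)/0.2838 ÷ (60/365) = -2.16%.

-2.16%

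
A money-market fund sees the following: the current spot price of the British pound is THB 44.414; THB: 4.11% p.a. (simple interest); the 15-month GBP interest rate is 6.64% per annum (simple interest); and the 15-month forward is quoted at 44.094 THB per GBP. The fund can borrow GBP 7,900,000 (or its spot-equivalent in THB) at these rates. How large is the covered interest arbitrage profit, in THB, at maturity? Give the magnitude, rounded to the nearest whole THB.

THB 8,358,459

T = 15/12 years.
Invest the GBP and cover forward: 7,900,000 × 1.083000 × 44.094 = THB 377,255,035.80.
Convert at spot and invest in THB: 7,900,000 × 44.414 × 1.051375 = THB 368,896,577.08.
The quoted forward overvalues GBP, so borrow THB, buy GBP at spot, deposit the GBP at 6.64%, and sell the proceeds forward at 44.094.
Arbitrage profit = |377,255,035.80 − 368,896,577.08| = THB 8,358,459.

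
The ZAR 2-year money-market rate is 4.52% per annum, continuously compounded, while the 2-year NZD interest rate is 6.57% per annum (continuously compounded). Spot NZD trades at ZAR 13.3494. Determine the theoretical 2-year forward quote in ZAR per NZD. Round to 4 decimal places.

12.8131

T = 2 years.
Growth of 1 ZAR over T: e^(0.0452×2) = 1.09461204.
Growth of 1 NZD over T: e^(0.0657×2) = 1.14042386.
Forward (ZAR per NZD) = 13.3494 × 1.09461204 / 1.14042386 = 12.813143.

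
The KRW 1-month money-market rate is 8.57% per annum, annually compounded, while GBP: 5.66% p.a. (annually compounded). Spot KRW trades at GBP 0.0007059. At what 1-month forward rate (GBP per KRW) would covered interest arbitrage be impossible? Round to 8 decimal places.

T = 1/12 years.
GBP growth factor: (1 + 0.0566)^(1/12) = 1.0045986.
Growth of 1 KRW over T: (1 + 0.0857)^(1/12) = 1.0068756.
Forward (GBP per KRW) = 0.0007059 × 1.0045986 / 1.0068756 = 0.0007043036.

0.00070430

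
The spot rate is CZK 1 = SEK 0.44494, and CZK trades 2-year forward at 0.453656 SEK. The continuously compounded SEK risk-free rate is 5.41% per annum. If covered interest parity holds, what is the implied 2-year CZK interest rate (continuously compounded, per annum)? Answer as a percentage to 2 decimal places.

4.44%

T = 2 years.
F/S = 0.453656/0.44494 = 1.0195892 = (growth of SEK) / (growth of CZK).
SEK growth factor: e^(0.0541×2) = 1.1142706.
So the CZK growth factor = 1.0928623.
r = ln(1.0928623)/2 = 0.044400 → 4.44%.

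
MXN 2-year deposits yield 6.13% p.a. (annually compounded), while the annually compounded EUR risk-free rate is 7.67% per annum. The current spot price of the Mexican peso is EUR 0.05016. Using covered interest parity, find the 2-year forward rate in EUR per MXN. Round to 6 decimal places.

0.051626

T = 2 years.
Growth of 1 EUR over T: (1 + 0.0767)^2 = 1.1592829.
MXN growth factor: (1 + 0.0613)^2 = 1.1263577.
So F = 0.05016 × 1.1592829 / 1.1263577 = 0.05162626 (EUR/MXN).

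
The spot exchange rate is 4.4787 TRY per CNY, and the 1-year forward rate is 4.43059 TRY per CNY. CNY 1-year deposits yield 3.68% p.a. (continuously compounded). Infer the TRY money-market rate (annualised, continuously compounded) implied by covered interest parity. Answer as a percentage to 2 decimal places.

2.60%

T = 1 year.
F/S = 4.43059/4.4787 = 0.9892580 = (growth of TRY) / (growth of CNY).
CNY growth factor: e^(0.0368×1) = 1.0374855.
That pins the TRY growth at 1.0263408.
Take logs: ln 1.0263408 / 1 = 0.026000, so 2.60%.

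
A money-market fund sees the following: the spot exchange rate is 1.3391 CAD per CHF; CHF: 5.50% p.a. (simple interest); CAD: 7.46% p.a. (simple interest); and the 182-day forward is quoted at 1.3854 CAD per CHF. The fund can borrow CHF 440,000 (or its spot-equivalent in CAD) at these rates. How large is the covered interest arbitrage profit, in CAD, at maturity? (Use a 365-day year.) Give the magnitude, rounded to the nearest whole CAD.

T = 182/365 years.
Keep in CHF, deliver into the forward: 440,000·1.02742466·1.3854 = CAD 626,293.41.
Swap to CAD now, deposit: 440,000·1.3391·1.03719781 = CAD 611,121.10.
The quoted forward overvalues CHF, so borrow CAD, buy CHF at spot, deposit the CHF at 5.50%, and sell the proceeds forward at 1.3854.
Profit = 626,293.41 − 611,121.10 = CAD 15,172.

CAD 15,172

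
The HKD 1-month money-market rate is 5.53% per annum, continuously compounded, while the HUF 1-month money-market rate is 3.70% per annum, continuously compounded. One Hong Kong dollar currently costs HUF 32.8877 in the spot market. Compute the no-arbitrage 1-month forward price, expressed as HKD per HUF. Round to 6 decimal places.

0.030453

T = 1/12 years.
HUF growth factor: e^(0.0370×1/12) = 1.0030881.
Growth of 1 HKD over T: e^(0.0553×1/12) = 1.004619.
So F = 32.8877 × 1.0030881 / 1.004619 = 32.83758 (HUF/HKD).
Invert for HKD per HUF: 1 / 32.83758 = 0.030453.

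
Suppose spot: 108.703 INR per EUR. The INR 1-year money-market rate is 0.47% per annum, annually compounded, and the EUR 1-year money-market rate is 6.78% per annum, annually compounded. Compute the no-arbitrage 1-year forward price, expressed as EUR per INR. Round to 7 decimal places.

T = 1 year.
INR growth factor: (1 + 0.0047)^1 = 1.004700.
Growth of 1 EUR over T: (1 + 0.0678)^1 = 1.067800.
So F = 108.703 × 1.004700 / 1.067800 = 102.2794 (INR/EUR).
Quoted the other way: 1/102.2794 = 0.0097771 EUR per INR.

0.0097771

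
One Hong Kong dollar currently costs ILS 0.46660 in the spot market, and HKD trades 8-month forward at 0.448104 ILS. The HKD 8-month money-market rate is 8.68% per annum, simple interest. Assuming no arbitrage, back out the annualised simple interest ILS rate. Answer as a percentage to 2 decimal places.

2.39%

T = 8/12 years.
CIP gives F = S · g_ILS/g_HKD, so g_ILS/g_HKD = 0.448104/0.4666 = 0.9603601.
The HKD side grows by 1 + 0.0868×8/12 = 1.0578667.
So the ILS growth factor = 1.015933.
r = (1.015933 − 1)/(8/12) = 0.023899 → 2.39%.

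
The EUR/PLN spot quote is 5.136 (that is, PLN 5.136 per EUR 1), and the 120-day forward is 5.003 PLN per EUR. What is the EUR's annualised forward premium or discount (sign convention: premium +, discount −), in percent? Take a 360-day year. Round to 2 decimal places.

-7.77%

T = 120/360 years.
EUR trades forward at -2.58956% vs spot over the period.
Annualise by dividing by T: -0.0258956 / (120/360) = -0.077687 → -7.77%.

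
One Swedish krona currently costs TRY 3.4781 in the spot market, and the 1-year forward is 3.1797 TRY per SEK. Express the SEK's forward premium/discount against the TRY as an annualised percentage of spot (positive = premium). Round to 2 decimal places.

-8.58%

T = 1 year.
SEK trades forward at -8.57940% vs spot over the period.
×(1/T) gives -8.58% p.a.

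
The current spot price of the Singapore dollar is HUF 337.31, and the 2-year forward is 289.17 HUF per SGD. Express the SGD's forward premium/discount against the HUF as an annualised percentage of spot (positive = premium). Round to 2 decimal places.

T = 2 years.
Period premium: (289.17 − 337.31)/337.31 = -0.1427174.
×(1/T) gives -7.14% p.a.

-7.14%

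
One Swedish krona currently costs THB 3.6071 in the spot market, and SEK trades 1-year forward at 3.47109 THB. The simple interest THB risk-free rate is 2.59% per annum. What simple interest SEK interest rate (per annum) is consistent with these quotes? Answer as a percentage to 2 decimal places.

T = 1 year.
By CIP, F/S equals the THB-to-SEK growth ratio: 3.47109/3.6071 = 0.9622938.
THB growth factor: 1 + 0.0259×1 = 1.025900.
So the SEK growth factor = 1.0660985.
r = (1.0660985 − 1)/1 = 0.066099 → 6.61%.

6.61%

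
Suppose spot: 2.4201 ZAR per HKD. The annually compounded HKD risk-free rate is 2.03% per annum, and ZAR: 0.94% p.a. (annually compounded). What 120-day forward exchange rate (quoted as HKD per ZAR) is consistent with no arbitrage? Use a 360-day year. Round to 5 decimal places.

0.41469

T = 120/360 years.
Growth of 1 ZAR over T: (1 + 0.0094)^(120/360) = 1.0031236.
Growth of 1 HKD over T: (1 + 0.0203)^(120/360) = 1.0067214.
Forward (ZAR per HKD) = 2.4201 × 1.0031236 / 1.0067214 = 2.411451.
Quoted the other way: 1/2.411451 = 0.41469 HKD per ZAR.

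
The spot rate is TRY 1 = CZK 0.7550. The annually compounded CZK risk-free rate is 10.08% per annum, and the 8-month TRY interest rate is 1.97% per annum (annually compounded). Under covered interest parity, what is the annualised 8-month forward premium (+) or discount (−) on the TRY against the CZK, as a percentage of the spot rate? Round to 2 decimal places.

+7.85%

T = 8/12 years.
CIP forward (CZK per TRY) = 0.755 × 1.0661188/1.0130906 = 0.7945190.
Annualised premium = (F − S)/S × (1/T) = (0.7945190 − 0.755)/0.755 ÷ (8/12) = 7.85%.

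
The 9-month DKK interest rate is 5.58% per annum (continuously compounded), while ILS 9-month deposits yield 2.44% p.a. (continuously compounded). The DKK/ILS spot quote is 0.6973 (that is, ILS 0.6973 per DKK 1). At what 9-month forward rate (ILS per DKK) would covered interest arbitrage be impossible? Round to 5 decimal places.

0.68107

T = 9/12 years.
ILS growth factor: e^(0.0244×9/12) = 1.0184685.
DKK accumulates by e^(0.0558×9/12) = 1.0427381.
CIP: F = S · (grow ILS)/(grow DKK) = 0.6973 × 1.0184685/1.0427381 = 0.6810704 ILS per DKK.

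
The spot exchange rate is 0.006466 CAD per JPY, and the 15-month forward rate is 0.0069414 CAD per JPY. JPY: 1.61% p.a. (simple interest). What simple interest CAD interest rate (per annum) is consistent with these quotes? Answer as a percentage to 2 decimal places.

7.61%

T = 15/12 years.
CIP gives F = S · g_CAD/g_JPY, so g_CAD/g_JPY = 0.0069414/0.006466 = 1.0735230.
JPY growth factor: 1 + 0.0161×15/12 = 1.020125.
So the CAD growth factor = 1.0951277.
(1.0951277 − 1)/T = 0.076102, i.e. 7.61%.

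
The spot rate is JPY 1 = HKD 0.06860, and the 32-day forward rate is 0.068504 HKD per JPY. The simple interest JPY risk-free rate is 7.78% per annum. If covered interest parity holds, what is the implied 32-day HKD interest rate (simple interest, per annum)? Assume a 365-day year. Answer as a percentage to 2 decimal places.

6.17%

T = 32/365 years.
By CIP, F/S equals the HKD-to-JPY growth ratio: 0.068504/0.0686 = 0.9986006.
The JPY side grows by 1 + 0.0778×32/365 = 1.0068208.
Hence g_HKD = 1.0054119.
r = (1.0054119 − 1)/(32/365) = 0.061729 → 6.17%.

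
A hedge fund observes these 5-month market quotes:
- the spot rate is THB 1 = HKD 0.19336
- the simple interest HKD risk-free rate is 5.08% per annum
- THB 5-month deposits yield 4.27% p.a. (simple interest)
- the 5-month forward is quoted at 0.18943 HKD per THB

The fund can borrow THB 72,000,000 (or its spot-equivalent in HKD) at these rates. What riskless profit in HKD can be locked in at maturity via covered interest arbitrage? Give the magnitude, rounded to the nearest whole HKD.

T = 5/12 years.
Route A — deposit THB, sell forward: 72,000,000 × 1.0177916667 × 0.18943 = HKD 13,881,619.83.
Route B — convert at spot, deposit HKD: 72,000,000 × 0.19336 × 1.0211666667 = HKD 14,216,600.64.
The quoted forward undervalues THB, so borrow THB, convert to HKD at spot, deposit the HKD at 5.08%, and buy THB forward at 0.18943 to cover the loan.
Arbitrage profit = |13,881,619.83 − 14,216,600.64| = HKD 334,981.

HKD 334,981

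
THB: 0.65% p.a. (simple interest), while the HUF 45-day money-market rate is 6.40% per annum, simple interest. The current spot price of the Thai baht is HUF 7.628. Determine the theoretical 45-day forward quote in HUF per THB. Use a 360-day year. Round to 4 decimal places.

T = 45/360 years.
HUF growth factor: 1 + 0.0640×45/360 = 1.008000.
THB accumulates by 1 + 0.0065×45/360 = 1.0008125.
Forward (HUF per THB) = 7.628 × 1.008000 / 1.0008125 = 7.682782.

7.6828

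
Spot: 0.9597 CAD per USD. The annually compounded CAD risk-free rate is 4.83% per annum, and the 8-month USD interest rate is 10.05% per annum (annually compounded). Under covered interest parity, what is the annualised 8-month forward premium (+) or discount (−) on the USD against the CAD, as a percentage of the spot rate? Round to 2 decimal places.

-4.78%

T = 8/12 years.
CIP forward (CAD per USD) = 0.9597 × 1.0319462/1.0659251 = 0.9291073.
(F − S)/S ÷ T = (0.9291073 − 0.9597)/0.9597/(8/12) = -0.047816 → -4.78%.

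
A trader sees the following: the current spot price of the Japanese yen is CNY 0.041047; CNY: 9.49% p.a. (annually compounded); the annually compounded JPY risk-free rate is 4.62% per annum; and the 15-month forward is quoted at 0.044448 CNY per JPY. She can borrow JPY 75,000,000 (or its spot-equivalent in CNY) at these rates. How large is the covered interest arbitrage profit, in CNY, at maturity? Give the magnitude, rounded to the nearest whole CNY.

CNY 79,266

T = 15/12 years.
Invest the JPY and cover forward: 75,000,000 × 1.05807973 × 0.044448 = CNY 3,527,214.59.
Convert at spot and invest in CNY: 75,000,000 × 0.041047 × 1.120000121 = CNY 3,447,948.37.
The quoted forward overvalues JPY, so borrow CNY, buy JPY at spot, deposit the JPY at 4.62%, and sell the proceeds forward at 0.044448.
Profit = 3,527,214.59 − 3,447,948.37 = CNY 79,266.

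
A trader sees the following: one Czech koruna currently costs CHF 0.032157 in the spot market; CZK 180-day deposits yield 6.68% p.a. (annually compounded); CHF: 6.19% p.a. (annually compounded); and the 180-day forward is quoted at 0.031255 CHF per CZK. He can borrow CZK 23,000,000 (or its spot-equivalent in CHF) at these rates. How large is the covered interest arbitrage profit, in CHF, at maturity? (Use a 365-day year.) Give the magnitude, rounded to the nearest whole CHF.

CHF 19,687

T = 180/365 years.
Keep in CZK, deliver into the forward: 23,000,000·1.03240275·0.031255 = CHF 742,158.20.
Swap to CHF now, deposit: 23,000,000·0.032157·1.0300615 = CHF 761,844.82.
The quoted forward undervalues CZK, so borrow CZK, convert to CHF at spot, deposit the CHF at 6.19%, and buy CZK forward at 0.031255 to cover the loan.
Arbitrage profit = |742,158.20 − 761,844.82| = CHF 19,687.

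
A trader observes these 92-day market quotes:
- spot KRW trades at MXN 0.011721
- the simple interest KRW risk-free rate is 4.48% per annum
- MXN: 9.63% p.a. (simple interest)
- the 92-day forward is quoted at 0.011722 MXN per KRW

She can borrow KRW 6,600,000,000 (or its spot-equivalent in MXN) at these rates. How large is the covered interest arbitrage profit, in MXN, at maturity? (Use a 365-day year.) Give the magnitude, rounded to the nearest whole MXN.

T = 92/365 years.
Keep in KRW, deliver into the forward: 6,600,000,000·1.0112920548·0.011722 = MXN 78,238,812.08.
Swap to MXN now, deposit: 6,600,000,000·0.011721·1.0242728767 = MXN 79,236,315.76.
The quoted forward undervalues KRW, so borrow KRW, convert to MXN at spot, deposit the MXN at 9.63%, and buy KRW forward at 0.011722 to cover the loan.
Profit = 79,236,315.76 − 78,238,812.08 = MXN 997,504.

MXN 997,504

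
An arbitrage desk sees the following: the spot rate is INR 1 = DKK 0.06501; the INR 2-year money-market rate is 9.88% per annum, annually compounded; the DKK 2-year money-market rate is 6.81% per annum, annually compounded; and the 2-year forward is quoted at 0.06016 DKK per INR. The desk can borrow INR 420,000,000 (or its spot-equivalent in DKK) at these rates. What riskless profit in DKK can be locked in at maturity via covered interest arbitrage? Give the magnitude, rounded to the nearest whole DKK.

T = 2 years.
Invest the INR and cover forward: 420,000,000 × 1.20736144 × 0.06016 = DKK 30,506,642.98.
Convert at spot and invest in DKK: 420,000,000 × 0.06501 × 1.14083761 = DKK 31,149,658.27.
The quoted forward undervalues INR, so borrow INR, convert to DKK at spot, deposit the DKK at 6.81%, and buy INR forward at 0.06016 to cover the loan.
The gap between the two covered legs is DKK 643,015.

DKK 643,015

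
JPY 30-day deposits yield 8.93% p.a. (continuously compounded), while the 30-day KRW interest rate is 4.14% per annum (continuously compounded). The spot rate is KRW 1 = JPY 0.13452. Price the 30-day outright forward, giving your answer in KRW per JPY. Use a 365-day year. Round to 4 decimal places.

7.4046

T = 30/365 years.
Growth of 1 JPY over T: e^(0.0893×30/365) = 1.0073667.
KRW growth factor: e^(0.0414×30/365) = 1.0034085.
CIP: F = S · (grow JPY)/(grow KRW) = 0.13452 × 1.0073667/1.0034085 = 0.1350506 JPY per KRW.
Invert for KRW per JPY: 1 / 0.1350506 = 7.4046.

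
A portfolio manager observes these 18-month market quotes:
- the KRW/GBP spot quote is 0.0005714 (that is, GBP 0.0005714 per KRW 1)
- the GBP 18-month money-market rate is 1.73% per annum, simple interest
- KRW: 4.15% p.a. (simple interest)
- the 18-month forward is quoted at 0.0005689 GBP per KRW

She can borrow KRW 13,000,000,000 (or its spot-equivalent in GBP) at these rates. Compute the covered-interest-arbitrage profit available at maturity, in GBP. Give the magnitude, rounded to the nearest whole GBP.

GBP 235,121

T = 18/12 years.
Keep in KRW, deliver into the forward: 13,000,000,000·1.062250·0.0005689 = GBP 7,856,082.33.
Swap to GBP now, deposit: 13,000,000,000·0.0005714·1.025950 = GBP 7,620,961.79.
The quoted forward overvalues KRW, so borrow GBP, buy KRW at spot, deposit the KRW at 4.15%, and sell the proceeds forward at 0.0005689.
Profit = 7,856,082.33 − 7,620,961.79 = GBP 235,121.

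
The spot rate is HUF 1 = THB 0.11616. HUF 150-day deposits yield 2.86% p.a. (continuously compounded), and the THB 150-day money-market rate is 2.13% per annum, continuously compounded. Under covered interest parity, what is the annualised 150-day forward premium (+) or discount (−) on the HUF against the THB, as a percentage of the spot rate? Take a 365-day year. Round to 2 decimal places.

-0.73%

T = 150/365 years.
CIP forward (THB per HUF) = 0.11616 × 1.0087918/1.0118228 = 0.11581203.
(F − S)/S ÷ T = (0.11581203 − 0.11616)/0.11616/(150/365) = -0.007289 → -0.73%.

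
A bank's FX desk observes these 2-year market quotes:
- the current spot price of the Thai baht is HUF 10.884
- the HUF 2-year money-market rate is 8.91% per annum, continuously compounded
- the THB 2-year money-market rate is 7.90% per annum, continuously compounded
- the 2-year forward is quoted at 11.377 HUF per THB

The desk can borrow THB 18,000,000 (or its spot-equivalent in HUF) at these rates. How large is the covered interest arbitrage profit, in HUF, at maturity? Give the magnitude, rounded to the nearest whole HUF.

T = 2 years.
Keep in THB, deliver into the forward: 18,000,000·1.17116619471·11.377 = HUF 239,838,440.35.
Swap to HUF now, deposit: 18,000,000·10.884·1.1950643102 = HUF 234,127,439.14.
The quoted forward overvalues THB, so borrow HUF, buy THB at spot, deposit the THB at 7.90%, and sell the proceeds forward at 11.377.
The gap between the two covered legs is HUF 5,711,001.

HUF 5,711,001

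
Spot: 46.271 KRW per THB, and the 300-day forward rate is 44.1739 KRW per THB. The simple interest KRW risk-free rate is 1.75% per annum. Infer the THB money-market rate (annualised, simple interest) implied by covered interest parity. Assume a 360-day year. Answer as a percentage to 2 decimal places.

7.53%

T = 300/360 years.
F/S = 44.1739/46.271 = 0.9546779 = (growth of KRW) / (growth of THB).
KRW growth factor: 1 + 0.0175×300/360 = 1.0145833.
Hence g_THB = 1.0627493.
(1.0627493 − 1)/T = 0.075299, i.e. 7.53%.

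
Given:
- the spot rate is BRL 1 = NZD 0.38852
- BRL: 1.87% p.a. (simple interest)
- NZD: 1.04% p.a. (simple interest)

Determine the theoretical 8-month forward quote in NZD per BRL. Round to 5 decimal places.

T = 8/12 years.
NZD accumulates by 1 + 0.0104×8/12 = 1.0069333.
BRL growth factor: 1 + 0.0187×8/12 = 1.0124667.
So F = 0.38852 × 1.0069333 / 1.0124667 = 0.3863966 (NZD/BRL).

0.38640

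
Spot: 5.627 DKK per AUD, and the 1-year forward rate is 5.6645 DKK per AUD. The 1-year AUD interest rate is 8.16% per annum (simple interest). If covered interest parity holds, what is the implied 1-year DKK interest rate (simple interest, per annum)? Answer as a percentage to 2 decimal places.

8.88%

T = 1 year.
F/S = 5.6645/5.627 = 1.0066643 = (growth of DKK) / (growth of AUD).
The AUD side grows by 1 + 0.0816×1 = 1.081600.
That pins the DKK growth at 1.0888081.
(1.0888081 − 1)/T = 0.088808, i.e. 8.88%.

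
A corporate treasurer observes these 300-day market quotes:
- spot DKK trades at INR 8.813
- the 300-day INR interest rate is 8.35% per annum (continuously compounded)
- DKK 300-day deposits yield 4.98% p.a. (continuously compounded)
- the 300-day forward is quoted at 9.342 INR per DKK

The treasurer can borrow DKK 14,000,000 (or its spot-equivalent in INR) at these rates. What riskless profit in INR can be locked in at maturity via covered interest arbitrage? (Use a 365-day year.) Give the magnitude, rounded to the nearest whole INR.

INR 4,105,363

T = 300/365 years.
Route A — deposit DKK, sell forward: 14,000,000 × 1.04178074826 × 9.342 = INR 136,252,420.50.
Route B — convert at spot, deposit INR: 14,000,000 × 8.813 × 1.0710399978 = INR 132,147,057.01.
The quoted forward overvalues DKK, so borrow INR, buy DKK at spot, deposit the DKK at 4.98%, and sell the proceeds forward at 9.342.
Profit = 136,252,420.50 − 132,147,057.01 = INR 4,105,363.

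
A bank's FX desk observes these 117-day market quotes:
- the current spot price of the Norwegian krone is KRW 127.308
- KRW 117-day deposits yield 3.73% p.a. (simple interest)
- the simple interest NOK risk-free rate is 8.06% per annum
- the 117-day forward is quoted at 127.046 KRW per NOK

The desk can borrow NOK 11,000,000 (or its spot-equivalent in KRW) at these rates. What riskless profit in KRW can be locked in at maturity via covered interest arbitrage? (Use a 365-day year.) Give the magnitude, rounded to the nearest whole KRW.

KRW 16,480,542

T = 117/365 years.
Keep in NOK, deliver into the forward: 11,000,000·1.025836164384·127.046 = KRW 1,433,612,194.74.
Swap to KRW now, deposit: 11,000,000·127.308·1.011956438356 = KRW 1,417,131,652.80.
The quoted forward overvalues NOK, so borrow KRW, buy NOK at spot, deposit the NOK at 8.06%, and sell the proceeds forward at 127.046.
Profit = 1,433,612,194.74 − 1,417,131,652.80 = KRW 16,480,542.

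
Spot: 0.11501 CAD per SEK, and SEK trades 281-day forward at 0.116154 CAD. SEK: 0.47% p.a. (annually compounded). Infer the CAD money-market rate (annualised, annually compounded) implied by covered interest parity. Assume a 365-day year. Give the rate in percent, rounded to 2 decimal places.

1.77%

T = 281/365 years.
CIP gives F = S · g_CAD/g_SEK, so g_CAD/g_SEK = 0.116154/0.11501 = 1.0099470.
The SEK side grows by (1 + 0.0047)^(281/365) = 1.0036164.
That pins the CAD growth at 1.0135994.
r = 1.0135994^(365/281) − 1 = 0.017700 → 1.77%.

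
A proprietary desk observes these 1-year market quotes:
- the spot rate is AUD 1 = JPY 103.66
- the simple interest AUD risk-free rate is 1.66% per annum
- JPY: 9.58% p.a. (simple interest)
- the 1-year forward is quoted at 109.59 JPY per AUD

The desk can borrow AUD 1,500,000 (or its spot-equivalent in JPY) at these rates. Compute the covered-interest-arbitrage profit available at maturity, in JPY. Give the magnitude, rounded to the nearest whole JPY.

T = 1 year.
Keep in AUD, deliver into the forward: 1,500,000·1.016600·109.59 = JPY 167,113,791.00.
Swap to JPY now, deposit: 1,500,000·103.66·1.095800 = JPY 170,385,942.00.
The quoted forward undervalues AUD, so borrow AUD, convert to JPY at spot, deposit the JPY at 9.58%, and buy AUD forward at 109.59 to cover the loan.
The gap between the two covered legs is JPY 3,272,151.

JPY 3,272,151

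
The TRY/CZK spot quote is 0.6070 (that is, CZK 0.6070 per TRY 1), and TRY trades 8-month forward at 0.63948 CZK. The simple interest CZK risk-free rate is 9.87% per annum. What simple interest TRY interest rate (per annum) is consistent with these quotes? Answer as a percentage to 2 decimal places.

T = 8/12 years.
By CIP, F/S equals the CZK-to-TRY growth ratio: 0.63948/0.607 = 1.0535091.
CZK growth factor: 1 + 0.0987×8/12 = 1.065800.
Hence g_TRY = 1.0116666.
r = (1.0116666 − 1)/(8/12) = 0.017500 → 1.75%.

1.75%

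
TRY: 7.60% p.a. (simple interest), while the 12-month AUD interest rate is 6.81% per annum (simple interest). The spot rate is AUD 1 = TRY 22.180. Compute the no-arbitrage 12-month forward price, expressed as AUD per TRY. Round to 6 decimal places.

0.044755

T = 1 year.
TRY accumulates by 1 + 0.0760×1 = 1.076000.
Growth of 1 AUD over T: 1 + 0.0681×1 = 1.068100.
CIP: F = S · (grow TRY)/(grow AUD) = 22.18 × 1.076000/1.068100 = 22.34405 TRY per AUD.
Quoted the other way: 1/22.34405 = 0.044755 AUD per TRY.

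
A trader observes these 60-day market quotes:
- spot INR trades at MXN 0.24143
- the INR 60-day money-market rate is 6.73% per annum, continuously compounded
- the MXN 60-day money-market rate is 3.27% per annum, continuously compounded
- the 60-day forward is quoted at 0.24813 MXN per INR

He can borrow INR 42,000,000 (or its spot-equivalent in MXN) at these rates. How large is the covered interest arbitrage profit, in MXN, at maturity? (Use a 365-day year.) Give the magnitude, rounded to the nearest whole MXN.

T = 60/365 years.
Route A — deposit INR, sell forward: 42,000,000 × 1.0111244351 × 0.24813 = MXN 10,537,392.86.
Route B — convert at spot, deposit MXN: 42,000,000 × 0.24143 × 1.0053898155 = MXN 10,194,713.05.
The quoted forward overvalues INR, so borrow MXN, buy INR at spot, deposit the INR at 6.73%, and sell the proceeds forward at 0.24813.
Arbitrage profit = |10,537,392.86 − 10,194,713.05| = MXN 342,680.

MXN 342,680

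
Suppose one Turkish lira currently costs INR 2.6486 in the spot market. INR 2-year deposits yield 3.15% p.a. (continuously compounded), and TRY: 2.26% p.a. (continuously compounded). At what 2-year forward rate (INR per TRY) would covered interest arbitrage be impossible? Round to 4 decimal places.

2.6962

T = 2 years.
INR accumulates by e^(0.0315×2) = 1.0650268.
TRY accumulates by e^(0.0226×2) = 1.0462371.
CIP: F = S · (grow INR)/(grow TRY) = 2.6486 × 1.0650268/1.0462371 = 2.696167 INR per TRY.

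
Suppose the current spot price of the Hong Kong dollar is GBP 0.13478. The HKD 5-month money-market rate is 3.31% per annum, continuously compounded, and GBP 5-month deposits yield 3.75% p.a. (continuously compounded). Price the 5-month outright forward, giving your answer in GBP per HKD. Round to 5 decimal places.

T = 5/12 years.
GBP accumulates by e^(0.0375×5/12) = 1.0157477.
HKD growth factor: e^(0.0331×5/12) = 1.0138872.
CIP: F = S · (grow GBP)/(grow HKD) = 0.13478 × 1.0157477/1.0138872 = 0.1350273 GBP per HKD.

0.13503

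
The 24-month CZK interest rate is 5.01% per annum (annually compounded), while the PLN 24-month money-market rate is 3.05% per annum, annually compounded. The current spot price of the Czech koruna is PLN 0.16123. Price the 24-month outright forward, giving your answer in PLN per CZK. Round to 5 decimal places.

T = 2 years.
PLN growth factor: (1 + 0.0305)^2 = 1.0619302.
Growth of 1 CZK over T: (1 + 0.0501)^2 = 1.102710.
CIP: F = S · (grow PLN)/(grow CZK) = 0.16123 × 1.0619302/1.102710 = 0.1552675 PLN per CZK.

0.15527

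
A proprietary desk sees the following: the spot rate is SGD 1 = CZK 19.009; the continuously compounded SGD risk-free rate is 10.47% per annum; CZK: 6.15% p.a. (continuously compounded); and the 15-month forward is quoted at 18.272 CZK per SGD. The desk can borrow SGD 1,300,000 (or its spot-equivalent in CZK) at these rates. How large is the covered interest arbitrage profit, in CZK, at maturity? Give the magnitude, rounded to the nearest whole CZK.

CZK 388,614

T = 15/12 years.
Invest the SGD and cover forward: 1,300,000 × 1.1398252942 × 18.272 = CZK 27,074,954.11.
Convert at spot and invest in CZK: 1,300,000 × 19.009 × 1.0799070796 = CZK 26,686,339.78.
The quoted forward overvalues SGD, so borrow CZK, buy SGD at spot, deposit the SGD at 10.47%, and sell the proceeds forward at 18.272.
Profit = 27,074,954.11 − 26,686,339.78 = CZK 388,614.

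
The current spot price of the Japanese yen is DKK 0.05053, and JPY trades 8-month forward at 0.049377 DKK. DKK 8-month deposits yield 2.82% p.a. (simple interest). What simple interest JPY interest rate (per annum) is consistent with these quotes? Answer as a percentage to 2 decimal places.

6.39%

T = 8/12 years.
CIP gives F = S · g_DKK/g_JPY, so g_DKK/g_JPY = 0.049377/0.05053 = 0.9771819.
DKK growth factor: 1 + 0.0282×8/12 = 1.018800.
Hence g_JPY = 1.0425899.
(1.0425899 − 1)/T = 0.063885, i.e. 6.39%.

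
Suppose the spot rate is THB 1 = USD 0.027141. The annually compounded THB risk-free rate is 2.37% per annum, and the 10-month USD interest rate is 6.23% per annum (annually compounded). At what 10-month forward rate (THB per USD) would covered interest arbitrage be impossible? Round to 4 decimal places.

T = 10/12 years.
USD growth factor: (1 + 0.0623)^(10/12) = 1.05165345.
THB accumulates by (1 + 0.0237)^(10/12) = 1.01971135.
Forward (USD per THB) = 0.027141 × 1.05165345 / 1.01971135 = 0.027991182.
Quoted the other way: 1/0.027991182 = 35.7255 THB per USD.

35.7255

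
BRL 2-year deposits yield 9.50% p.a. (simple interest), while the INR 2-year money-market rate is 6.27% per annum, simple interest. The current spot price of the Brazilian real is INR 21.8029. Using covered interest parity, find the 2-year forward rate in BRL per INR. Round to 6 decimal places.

0.048498

T = 2 years.
INR growth factor: 1 + 0.0627×2 = 1.125400.
Growth of 1 BRL over T: 1 + 0.0950×2 = 1.190000.
Forward (INR per BRL) = 21.8029 × 1.125400 / 1.190000 = 20.61931.
Invert for BRL per INR: 1 / 20.61931 = 0.048498.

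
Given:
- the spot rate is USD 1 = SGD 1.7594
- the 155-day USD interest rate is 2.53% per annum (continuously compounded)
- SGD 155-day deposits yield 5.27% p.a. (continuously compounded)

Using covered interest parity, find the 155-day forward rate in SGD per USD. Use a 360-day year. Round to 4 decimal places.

1.7803

T = 155/360 years.
SGD growth factor: e^(0.0527×155/360) = 1.0229497.
Growth of 1 USD over T: e^(0.0253×155/360) = 1.0109526.
So F = 1.7594 × 1.0229497 / 1.0109526 = 1.780279 (SGD/USD).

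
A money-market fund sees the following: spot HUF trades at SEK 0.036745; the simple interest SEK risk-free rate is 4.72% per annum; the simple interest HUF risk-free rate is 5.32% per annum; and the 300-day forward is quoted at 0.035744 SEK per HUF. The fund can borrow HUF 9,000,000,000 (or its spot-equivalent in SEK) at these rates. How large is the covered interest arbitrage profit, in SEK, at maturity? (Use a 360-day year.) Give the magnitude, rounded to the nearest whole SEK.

SEK 7,754,874

T = 300/360 years.
Invest the HUF and cover forward: 9,000,000,000 × 1.04433333333 × 0.035744 = SEK 335,957,856.00.
Convert at spot and invest in SEK: 9,000,000,000 × 0.036745 × 1.03933333333 = SEK 343,712,730.00.
The quoted forward undervalues HUF, so borrow HUF, convert to SEK at spot, deposit the SEK at 4.72%, and buy HUF forward at 0.035744 to cover the loan.
Profit = 343,712,730.00 − 335,957,856.00 = SEK 7,754,874.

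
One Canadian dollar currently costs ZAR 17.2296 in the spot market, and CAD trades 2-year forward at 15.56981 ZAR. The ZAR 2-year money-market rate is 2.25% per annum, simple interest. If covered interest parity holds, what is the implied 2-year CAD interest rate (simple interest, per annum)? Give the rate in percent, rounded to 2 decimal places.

7.82%

T = 2 years.
F/S = 15.56981/17.2296 = 0.9036664 = (growth of ZAR) / (growth of CAD).
ZAR growth factor: 1 + 0.0225×2 = 1.045000.
So the CAD growth factor = 1.1564002.
r = (1.1564002 − 1)/2 = 0.078200 → 7.82%.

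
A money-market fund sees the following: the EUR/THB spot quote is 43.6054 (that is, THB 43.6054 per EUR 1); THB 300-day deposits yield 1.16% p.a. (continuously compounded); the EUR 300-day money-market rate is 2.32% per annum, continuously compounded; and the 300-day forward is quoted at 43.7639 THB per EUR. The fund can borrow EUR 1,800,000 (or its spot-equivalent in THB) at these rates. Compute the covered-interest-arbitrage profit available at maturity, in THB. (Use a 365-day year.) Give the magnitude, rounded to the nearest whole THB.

THB 1,049,915

T = 300/365 years.
Invest the EUR and cover forward: 1,800,000 × 1.019251458 × 43.7639 = THB 80,291,553.99.
Convert at spot and invest in THB: 1,800,000 × 43.6054 × 1.0095798423 = THB 79,241,639.14.
The quoted forward overvalues EUR, so borrow THB, buy EUR at spot, deposit the EUR at 2.32%, and sell the proceeds forward at 43.7639.
The gap between the two covered legs is THB 1,049,915.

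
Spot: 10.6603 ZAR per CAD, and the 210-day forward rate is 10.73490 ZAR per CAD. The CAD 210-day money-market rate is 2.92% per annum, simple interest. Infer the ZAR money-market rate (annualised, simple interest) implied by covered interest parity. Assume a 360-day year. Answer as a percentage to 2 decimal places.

T = 210/360 years.
By CIP, F/S equals the ZAR-to-CAD growth ratio: 10.7349/10.6603 = 1.0069979.
CAD growth factor: 1 + 0.0292×210/360 = 1.0170333.
So the ZAR growth factor = 1.0241504.
r = (1.0241504 − 1)/(210/360) = 0.041401 → 4.14%.

4.14%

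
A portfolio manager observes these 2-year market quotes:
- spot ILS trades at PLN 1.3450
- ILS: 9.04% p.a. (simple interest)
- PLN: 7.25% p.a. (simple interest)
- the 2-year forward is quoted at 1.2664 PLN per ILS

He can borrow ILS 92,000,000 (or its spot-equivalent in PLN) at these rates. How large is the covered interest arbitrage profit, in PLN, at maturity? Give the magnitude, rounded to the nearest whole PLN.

T = 2 years.
Invest the ILS and cover forward: 92,000,000 × 1.180800 × 1.2664 = PLN 137,573,591.04.
Convert at spot and invest in PLN: 92,000,000 × 1.3450 × 1.145000 = PLN 141,682,300.00.
The quoted forward undervalues ILS, so borrow ILS, convert to PLN at spot, deposit the PLN at 7.25%, and buy ILS forward at 1.2664 to cover the loan.
Profit = 141,682,300.00 − 137,573,591.04 = PLN 4,108,709.

PLN 4,108,709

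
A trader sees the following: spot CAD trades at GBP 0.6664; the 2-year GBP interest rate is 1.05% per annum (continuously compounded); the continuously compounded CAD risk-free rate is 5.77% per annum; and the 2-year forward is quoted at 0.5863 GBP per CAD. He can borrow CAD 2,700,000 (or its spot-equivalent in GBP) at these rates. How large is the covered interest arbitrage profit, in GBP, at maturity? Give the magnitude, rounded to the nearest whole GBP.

T = 2 years.
Keep in CAD, deliver into the forward: 2,700,000·1.122322277·0.5863 = GBP 1,776,647.39.
Swap to GBP now, deposit: 2,700,000·0.6664·1.021222052 = GBP 1,837,464.41.
The quoted forward undervalues CAD, so borrow CAD, convert to GBP at spot, deposit the GBP at 1.05%, and buy CAD forward at 0.5863 to cover the loan.
Arbitrage profit = |1,776,647.39 − 1,837,464.41| = GBP 60,817.

GBP 60,817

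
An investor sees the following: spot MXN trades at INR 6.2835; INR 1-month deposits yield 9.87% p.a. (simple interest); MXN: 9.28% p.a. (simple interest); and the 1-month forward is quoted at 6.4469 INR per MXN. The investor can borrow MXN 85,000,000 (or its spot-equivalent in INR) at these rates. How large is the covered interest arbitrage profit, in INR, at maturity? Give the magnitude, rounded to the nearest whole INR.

T = 1/12 years.
Keep in MXN, deliver into the forward: 85,000,000·1.00773333333·6.4469 = INR 552,224,262.26.
Swap to INR now, deposit: 85,000,000·6.2835·1.008225 = INR 538,490,451.94.
The quoted forward overvalues MXN, so borrow INR, buy MXN at spot, deposit the MXN at 9.28%, and sell the proceeds forward at 6.4469.
The gap between the two covered legs is INR 13,733,810.

INR 13,733,810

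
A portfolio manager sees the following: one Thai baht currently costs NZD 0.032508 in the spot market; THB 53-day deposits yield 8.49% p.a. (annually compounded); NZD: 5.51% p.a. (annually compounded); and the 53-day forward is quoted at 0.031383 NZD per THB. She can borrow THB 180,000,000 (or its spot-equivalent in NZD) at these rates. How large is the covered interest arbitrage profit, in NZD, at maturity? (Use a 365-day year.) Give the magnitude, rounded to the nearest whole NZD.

NZD 181,012

T = 53/365 years.
Route A — deposit THB, sell forward: 180,000,000 × 1.011902758 × 0.031383 = NZD 5,716,177.97.
Route B — convert at spot, deposit NZD: 180,000,000 × 0.032508 × 1.007818582 = NZD 5,897,189.96.
The quoted forward undervalues THB, so borrow THB, convert to NZD at spot, deposit the NZD at 5.51%, and buy THB forward at 0.031383 to cover the loan.
Profit = 5,897,189.96 − 5,716,177.97 = NZD 181,012.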